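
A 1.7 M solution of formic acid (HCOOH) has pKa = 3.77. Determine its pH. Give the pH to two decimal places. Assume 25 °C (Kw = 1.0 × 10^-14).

HCOOH ⇌ HCOO- + H+
Ka = 10^(−3.77) = 1.70 × 10^-4
Ka = x²/(1.7 − x) = 1.70 × 10^-4
Neglecting x in the denominator: x = √(1.70 × 10^-4 × 1.7) = 1.70 × 10^-2 M
(x/C₀ = 1% < 5%, so the approximation holds.)
pH = −log[H+] = −log(1.70 × 10^-2) = 1.77

pH = 1.77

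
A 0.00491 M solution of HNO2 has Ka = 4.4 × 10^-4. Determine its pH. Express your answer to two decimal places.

HNO2 ⇌ NO2- + H+
Ka = [H+]²/(0.00491 − [H+]) = 4.4 × 10^-4
[H+] is not negligible relative to C₀; solve [H+]² + 0.00044·[H+] − 2.16e-06 = 0.
[H+] = (−Ka + √(Ka² + 4·Ka·C₀))/2 = 1.27 × 10^-3 M
pH = −log[H+] = −log(1.27 × 10^-3) = 2.90

pH = 2.90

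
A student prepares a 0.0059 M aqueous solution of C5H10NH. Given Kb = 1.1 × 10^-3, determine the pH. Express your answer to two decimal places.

pH = 11.31

C5H10NH + H2O ⇌ C5H10NH2+ + OH-
From the ICE table, Kb = [OH-]²/(0.0059 − [OH-]) = 1.1 × 10^-3.
The 5% rule fails; solving [OH-]² + Kb·[OH-] − Kb·C₀ = 0 exactly:
[OH-] = [−0.0011 + √(0.0011² + 2.6e-05)]/2 = 2.06 × 10^-3 M
pOH = 2.69, so pH = 14.00 − pOH = 11.31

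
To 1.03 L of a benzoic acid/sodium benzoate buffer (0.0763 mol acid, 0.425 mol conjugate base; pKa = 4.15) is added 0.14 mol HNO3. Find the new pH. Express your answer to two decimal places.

pH = 4.27

Added H+ converts C6H5COO- to C6H5COOH: C6H5COOH → 0.216 mol, C6H5COO- → 0.285 mol.
pH = pKa + log([A⁻]/[HA]) = 4.15 + log(0.285/0.216) = 4.15 +0.120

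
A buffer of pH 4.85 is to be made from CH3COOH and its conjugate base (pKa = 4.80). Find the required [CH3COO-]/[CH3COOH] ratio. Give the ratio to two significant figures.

ratio = 1.1

pH = pKa + log(r) ⇒ log(r) = 4.85 − 4.80 = +0.05
r = [CH3COO-]/[CH3COOH] = 10^(+0.05) = 1.12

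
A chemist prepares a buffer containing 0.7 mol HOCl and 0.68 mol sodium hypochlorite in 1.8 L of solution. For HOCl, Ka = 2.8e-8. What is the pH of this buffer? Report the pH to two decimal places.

pH = 7.54

pKa = −log(2.8 × 10^-8) = 7.553
pH = pKa + log([A⁻]/[HA]) = 7.553 + log(0.68/0.7)
pH = 7.553 + (-0.013) = 7.54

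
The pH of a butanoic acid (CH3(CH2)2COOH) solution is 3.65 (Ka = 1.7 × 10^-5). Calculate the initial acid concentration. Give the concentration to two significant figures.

C₀ = 3.2 × 10^-3 M

[H+] = 10^(-3.65) = 2.24 × 10^-4 M = x
Ka = x²/(C₀ − x) ⇒ C₀ = x + x²/Ka
C₀ = 2.24 × 10^-4 + (2.24 × 10^-4)²/(1.7 × 10^-5) = 3.18 × 10^-3 M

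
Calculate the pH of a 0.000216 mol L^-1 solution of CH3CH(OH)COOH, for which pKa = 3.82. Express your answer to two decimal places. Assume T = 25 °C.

CH3CH(OH)COOH ⇌ CH3CH(OH)COO- + H+
Ka = 10^(−3.82) = 1.51 × 10^-4
Let x = [H+] at equilibrium. Ka = x²/(0.000216 − x).
x is not negligible relative to C₀; solve x² + 0.000151·x − 3.26e-08 = 0.
x = (−Ka + √(Ka² + 4·Ka·C₀))/2 = 1.20 × 10^-4 M
pH = −log(1.20 × 10^-4) = 3.92

pH = 3.92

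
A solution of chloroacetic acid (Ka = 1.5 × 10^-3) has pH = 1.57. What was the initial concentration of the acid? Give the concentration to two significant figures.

C₀ = 5.1 × 10^-1 M

[H+] = 10^(-1.57) = 2.69 × 10^-2 M = x
Ka = x²/(C₀ − x) ⇒ C₀ = x + x²/Ka
C₀ = 2.69 × 10^-2 + (2.69 × 10^-2)²/(1.5 × 10^-3) = 5.09 × 10^-1 M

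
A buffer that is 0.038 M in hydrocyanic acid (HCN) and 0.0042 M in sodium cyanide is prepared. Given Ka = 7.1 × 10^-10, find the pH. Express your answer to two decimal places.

pKa = −log(7.1 × 10^-10) = 9.149
pH = pKa + log([A⁻]/[HA]) = 9.149 + log(0.0042/0.038)
pH = 9.149 + (-0.957) = 8.19

pH = 8.19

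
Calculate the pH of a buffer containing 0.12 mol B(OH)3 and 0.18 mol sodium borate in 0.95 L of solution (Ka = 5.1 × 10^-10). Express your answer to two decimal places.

pKa = −log(5.1 × 10^-10) = 9.292
Using pH = pKa + log([base]/[acid]) with [base]/[acid] = 0.18/0.12:
pH = 9.292 + (+0.176) = 9.47

pH = 9.47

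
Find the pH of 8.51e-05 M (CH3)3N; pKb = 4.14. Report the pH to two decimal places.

(CH3)3N + H2O ⇌ (CH3)3NH+ + OH-
Kb = 10^(−4.14) = 7.24 × 10^-5
Let x = [OH-] at equilibrium. Kb = x²/(8.51e-05 − x).
The 5% rule fails; solving x² + Kb·x − Kb·C₀ = 0 exactly:
x = [−7.24e-05 + √(7.24e-05² + 2.46e-08)]/2 = 5.02 × 10^-5 M
pOH = −log(5.02 × 10^-5) = 4.30; pH = 14.00 − 4.30 = 9.70

pH = 9.70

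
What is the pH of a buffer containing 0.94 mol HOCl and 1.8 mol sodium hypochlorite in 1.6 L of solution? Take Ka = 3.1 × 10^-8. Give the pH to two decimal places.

pH = 7.79

pKa = −log(3.1 × 10^-8) = 7.509
Using pH = pKa + log([base]/[acid]) with [base]/[acid] = 1.8/0.94:
pH = 7.509 + (+0.282) = 7.79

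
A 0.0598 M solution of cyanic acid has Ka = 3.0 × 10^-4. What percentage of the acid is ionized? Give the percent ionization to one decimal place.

6.8%

HOCN ⇌ OCN- + H+; let x = [H+] at equilibrium.
Solve x² + 0.0003x − 1.79e-05 = 0 → x = 4.09 × 10^-3 M
% ionization = x/C₀ × 100% = 4.09 × 10^-3/0.0598 × 100% = 6.8%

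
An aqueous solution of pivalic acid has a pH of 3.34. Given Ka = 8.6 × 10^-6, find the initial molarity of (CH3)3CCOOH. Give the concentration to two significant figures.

[H+] = 10^(-3.34) = 4.57 × 10^-4 M = x
Ka = x²/(C₀ − x) ⇒ C₀ = x + x²/Ka
C₀ = 4.57 × 10^-4 + (4.57 × 10^-4)²/(8.6 × 10^-6) = 2.47 × 10^-2 M

C₀ = 2.5 × 10^-2 M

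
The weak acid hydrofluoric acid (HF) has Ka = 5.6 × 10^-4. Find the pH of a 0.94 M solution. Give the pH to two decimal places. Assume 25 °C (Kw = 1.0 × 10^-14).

HF ⇌ F- + H+
Ka = x²/(0.94 − x) = 5.6 × 10^-4
Neglecting x in the denominator: x = √(5.6 × 10^-4 × 0.94) = 2.29 × 10^-2 M
pH = −log(2.29 × 10^-2) = 1.64

pH = 1.64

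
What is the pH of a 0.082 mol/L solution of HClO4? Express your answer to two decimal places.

HClO4 is a strong acid and dissociates completely, so [H+] = 0.082 M.
pH = -log(0.082) = 1.09

pH = 1.09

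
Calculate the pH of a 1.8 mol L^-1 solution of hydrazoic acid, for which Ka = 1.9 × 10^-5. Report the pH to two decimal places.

pH = 2.23

HN3 ⇌ N3- + H+
Ka = [H+]²/(1.8 − [H+]) = 1.9 × 10^-5
Since Ka ≪ C₀, [H+] ≈ √(Ka·C₀) = 5.85 × 10^-3 M.
([H+]/C₀ = 0.32% < 5%, so the approximation holds.)
pH = −log[H+] = −log(5.85 × 10^-3) = 2.23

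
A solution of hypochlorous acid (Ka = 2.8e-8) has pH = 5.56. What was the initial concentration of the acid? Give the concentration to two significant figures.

[H+] = 10^(-5.56) = 2.75 × 10^-6 M = x
Ka = x²/(C₀ − x) ⇒ C₀ = x + x²/Ka
C₀ = 2.75 × 10^-6 + (2.75 × 10^-6)²/(2.8 × 10^-8) = 2.73 × 10^-4 M

C₀ = 2.7 × 10^-4 M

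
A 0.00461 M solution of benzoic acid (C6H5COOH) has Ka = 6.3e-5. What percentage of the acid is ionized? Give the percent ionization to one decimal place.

C6H5COOH ⇌ C6H5COO- + H+; let x = [H+] at equilibrium.
Solve x² + 6.3e-05x − 2.9e-07 = 0 → x = 5.08 × 10^-4 M
Fraction ionized = 5.08 × 10^-4 / 0.00461 = 0.1102 → 11.0%

11.0%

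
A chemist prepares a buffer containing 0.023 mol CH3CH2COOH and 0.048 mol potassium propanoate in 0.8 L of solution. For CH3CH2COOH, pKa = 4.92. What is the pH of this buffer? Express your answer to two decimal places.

pH = pKa + log([A⁻]/[HA]) = 4.92 + log(0.048/0.023)
pH = 4.92 + (+0.320) = 5.24

pH = 5.24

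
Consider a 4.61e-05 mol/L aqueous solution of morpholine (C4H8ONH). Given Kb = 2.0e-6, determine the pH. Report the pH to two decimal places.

pH = 8.94

C4H8ONH + H2O ⇌ C4H8ONH2+ + OH-
Kb = [OH-]²/(4.61e-05 − [OH-]) = 2.0 × 10^-6
The 5% rule fails; solving [OH-]² + Kb·[OH-] − Kb·C₀ = 0 exactly:
[OH-] = (−Kb + √(Kb² + 4·Kb·C₀))/2 = 8.65 × 10^-6 M
pOH = −log(8.65 × 10^-6) = 5.06; pH = 14.00 − 5.06 = 8.94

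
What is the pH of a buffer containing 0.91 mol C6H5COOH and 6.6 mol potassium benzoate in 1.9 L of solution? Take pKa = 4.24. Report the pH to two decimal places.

pH = 5.10

Using pH = pKa + log([base]/[acid]) with [base]/[acid] = 6.6/0.91:
pH = 4.24 + (+0.861) = 5.10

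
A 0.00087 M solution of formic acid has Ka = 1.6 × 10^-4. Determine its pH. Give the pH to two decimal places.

HCOOH ⇌ HCOO- + H+
Ka = x²/(0.00087 − x) = 1.6 × 10^-4
The 5% rule fails; solving x² + Ka·x − Ka·C₀ = 0 exactly:
x = [−0.00016 + √(0.00016² + 5.57e-07)]/2 = 3.02 × 10^-4 M
pH = −log[H+] = −log(3.02 × 10^-4) = 3.52

pH = 3.52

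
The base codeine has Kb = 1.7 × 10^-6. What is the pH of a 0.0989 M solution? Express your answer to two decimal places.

C18H21NO3 + H2O ⇌ C18H22NO3+ + OH-
Let x = [OH-] at equilibrium. Kb = x²/(0.0989 − x).
Assume x ≪ 0.0989: x ≈ √(1.7 × 10^-6 × 0.0989) = 4.10 × 10^-4 M
pOH = −log(4.10 × 10^-4) = 3.39; pH = 14.00 − 3.39 = 10.61

pH = 10.61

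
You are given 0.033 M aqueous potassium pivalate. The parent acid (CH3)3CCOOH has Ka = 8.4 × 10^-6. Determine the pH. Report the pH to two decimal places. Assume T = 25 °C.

pH = 8.80

(CH3)3CCOO- is the conjugate base of the weak acid (CH3)3CCOOH.
Kb = Kw/Ka = 1.0×10^-14 / 8.4 × 10^-6 = 1.19 × 10^-9
Let x = [OH-] at equilibrium. Kb = x²/(0.033 − x).
Since Kb ≪ C₀, x ≈ √(Kb·C₀) = 6.27 × 10^-6 M.
pOH = −log(6.27 × 10^-6) = 5.20; pH = 14.00 − 5.20 = 8.80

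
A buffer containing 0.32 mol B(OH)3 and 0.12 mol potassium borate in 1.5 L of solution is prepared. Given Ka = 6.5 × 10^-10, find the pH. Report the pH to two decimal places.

pH = 8.76

pKa = −log(6.5 × 10^-10) = 9.187
Henderson–Hasselbalch: pH = pKa + log([B(OH)4-]/[B(OH)3]) = 9.187 + log(0.12/0.32)
pH = 9.187 + (-0.426) = 8.76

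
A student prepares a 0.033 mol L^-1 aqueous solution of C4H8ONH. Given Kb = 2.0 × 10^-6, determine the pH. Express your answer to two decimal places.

C4H8ONH + H2O ⇌ C4H8ONH2+ + OH-
Kb = [OH-]²/(0.033 − [OH-]) = 2.0 × 10^-6
Since Kb ≪ C₀, [OH-] ≈ √(Kb·C₀) = 2.57 × 10^-4 M.
([OH-]/C₀ = 0.78% < 5%, so the approximation holds.)
pOH = 3.59, so pH = 14.00 − pOH = 10.41

pH = 10.41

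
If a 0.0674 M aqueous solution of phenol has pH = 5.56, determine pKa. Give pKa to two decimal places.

[H+] = 10^(-5.56) = 2.75 × 10^-6 M
At equilibrium [HA] = 0.0674 − 2.75 × 10^-6 = 6.74 × 10^-2 M
Ka = [H+][A-]/[HA] = (2.75 × 10^-6)² / 6.74 × 10^-2 = 1.12 × 10^-10
pKa = -log(1.12 × 10^-10) = 9.95

pKa = 9.95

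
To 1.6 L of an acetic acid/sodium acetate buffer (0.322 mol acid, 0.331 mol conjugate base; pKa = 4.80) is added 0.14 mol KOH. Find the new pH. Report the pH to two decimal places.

After neutralization: n(CH3COOH) = 0.182 mol, n(CH3COO-) = 0.471 mol.
pH = pKa + log([A⁻]/[HA]) = 4.80 + log(0.471/0.182) = 4.80 +0.413

pH = 5.21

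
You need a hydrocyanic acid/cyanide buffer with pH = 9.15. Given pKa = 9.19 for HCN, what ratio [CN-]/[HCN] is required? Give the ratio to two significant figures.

ratio = 0.91

pH = pKa + log(r) ⇒ log(r) = 9.15 − 9.19 = -0.04
r = [CN-]/[HCN] = 10^(-0.04) = 0.912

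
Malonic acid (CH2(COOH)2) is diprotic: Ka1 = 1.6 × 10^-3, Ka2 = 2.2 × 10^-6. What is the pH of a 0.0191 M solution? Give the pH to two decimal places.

Ka1 ≫ Ka2, so treat the first dissociation as the only significant source of H+.
Ka1 = x²/(0.0191 − x) = 1.6 × 10^-3
Solving the quadratic: x = (−Ka1 + √(Ka1² + 4·Ka1·C₀))/2 = 4.79 × 10^-3 M
pH = −log(4.79 × 10^-3) = 2.32

pH = 2.32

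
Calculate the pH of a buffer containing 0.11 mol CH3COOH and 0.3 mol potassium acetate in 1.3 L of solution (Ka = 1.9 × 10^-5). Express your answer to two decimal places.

pH = 5.16

pKa = −log(1.9 × 10^-5) = 4.721
Henderson–Hasselbalch: pH = pKa + log([CH3COO-]/[CH3COOH]) = 4.721 + log(0.3/0.11)
pH = 4.721 + (+0.436) = 5.16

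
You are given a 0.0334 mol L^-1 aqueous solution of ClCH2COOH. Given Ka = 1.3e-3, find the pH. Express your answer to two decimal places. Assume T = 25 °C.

ClCH2COOH ⇌ ClCH2COO- + H+
Ka = [H+]²/(0.0334 − [H+]) = 1.3 × 10^-3
[H+] is not negligible relative to C₀; solve [H+]² + 0.0013·[H+] − 4.34e-05 = 0.
[H+] = [−0.0013 + √(0.0013² + 0.000174)]/2 = 5.97 × 10^-3 M
pH = −log[H+] = −log(5.97 × 10^-3) = 2.22

pH = 2.22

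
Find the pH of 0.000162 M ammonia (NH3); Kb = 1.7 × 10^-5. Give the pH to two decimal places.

pH = 9.65

NH3 + H2O ⇌ NH4+ + OH-
From the ICE table, Kb = x²/(0.000162 − x) = 1.7 × 10^-5.
The 5% rule fails; solving x² + Kb·x − Kb·C₀ = 0 exactly:
x = [−1.7e-05 + √(1.7e-05² + 1.1e-08)]/2 = 4.47 × 10^-5 M
pOH = −log(4.47 × 10^-5) = 4.35; pH = 14.00 − 4.35 = 9.65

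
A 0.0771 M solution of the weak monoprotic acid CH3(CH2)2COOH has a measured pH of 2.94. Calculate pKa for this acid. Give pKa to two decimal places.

[H+] = 10^(-2.94) = 1.15 × 10^-3 M
At equilibrium [HA] = 0.0771 − 1.15 × 10^-3 = 7.60 × 10^-2 M
Ka = [H+][A-]/[HA] = (1.15 × 10^-3)² / 7.60 × 10^-2 = 1.74 × 10^-5
pKa = -log(1.74 × 10^-5) = 4.76

pKa = 4.76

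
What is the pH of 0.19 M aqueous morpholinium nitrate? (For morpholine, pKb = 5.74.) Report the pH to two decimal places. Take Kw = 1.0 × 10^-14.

C4H8ONH2+ is the conjugate acid of the weak base C4H8ONH.
Kb = 10^(−5.74) = 1.82 × 10^-6
Ka = Kw/Kb = 1.0×10^-14 / 1.82 × 10^-6 = 5.49 × 10^-9
From the ICE table, Ka = x²/(0.19 − x) = 5.49 × 10^-9.
Since Ka ≪ C₀, x ≈ √(Ka·C₀) = 3.23 × 10^-5 M.
pH = −log(3.23 × 10^-5) = 4.49

pH = 4.49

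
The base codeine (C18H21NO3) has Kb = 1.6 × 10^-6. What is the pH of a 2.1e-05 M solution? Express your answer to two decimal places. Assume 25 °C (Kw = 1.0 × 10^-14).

pH = 8.70

C18H21NO3 + H2O ⇌ C18H22NO3+ + OH-
From the ICE table, Kb = [OH-]²/(2.1e-05 − [OH-]) = 1.6 × 10^-6.
The 5% rule fails; solving [OH-]² + Kb·[OH-] − Kb·C₀ = 0 exactly:
[OH-] = [−1.6e-06 + √(1.6e-06² + 1.34e-10)]/2 = 5.05 × 10^-6 M
pOH = −log(5.05 × 10^-6) = 5.30; pH = 14.00 − 5.30 = 8.70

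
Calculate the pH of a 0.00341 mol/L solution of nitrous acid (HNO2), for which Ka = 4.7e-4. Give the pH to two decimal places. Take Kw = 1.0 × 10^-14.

pH = 2.98

HNO2 ⇌ NO2- + H+
From the ICE table, Ka = [H+]²/(0.00341 − [H+]) = 4.7 × 10^-4.
The 5% rule fails; solving [H+]² + Ka·[H+] − Ka·C₀ = 0 exactly:
[H+] = (−Ka + √(Ka² + 4·Ka·C₀))/2 = 1.05 × 10^-3 M
pH = −log[H+] = −log(1.05 × 10^-3) = 2.98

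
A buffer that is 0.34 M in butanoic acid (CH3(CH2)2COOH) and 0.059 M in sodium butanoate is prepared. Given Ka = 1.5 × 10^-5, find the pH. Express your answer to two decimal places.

pKa = −log(1.5 × 10^-5) = 4.824
Henderson–Hasselbalch: pH = pKa + log([CH3(CH2)2COO-]/[CH3(CH2)2COOH]) = 4.824 + log(0.059/0.34)
pH = 4.824 + (-0.761) = 4.06

pH = 4.06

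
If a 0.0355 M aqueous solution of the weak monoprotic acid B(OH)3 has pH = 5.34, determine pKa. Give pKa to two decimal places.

pKa = 9.23

[H+] = 10^(-5.34) = 4.57 × 10^-6 M
At equilibrium [HA] = 0.0355 − 4.57 × 10^-6 = 3.55 × 10^-2 M
Ka = [H+][A-]/[HA] = (4.57 × 10^-6)² / 3.55 × 10^-2 = 5.88 × 10^-10
pKa = -log(5.88 × 10^-10) = 9.23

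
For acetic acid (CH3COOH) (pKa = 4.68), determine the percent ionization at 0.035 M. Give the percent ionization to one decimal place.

2.4%

CH3COOH ⇌ CH3COO- + H+; let x = [H+] at equilibrium.
Ka = 10^(−4.68) = 2.09 × 10^-5
x ≈ √(Ka·C₀) = √(2.09 × 10^-5 × 0.035) = 8.55 × 10^-4 M
% ionization = x/C₀ × 100% = 8.55 × 10^-4/0.035 × 100% = 2.4%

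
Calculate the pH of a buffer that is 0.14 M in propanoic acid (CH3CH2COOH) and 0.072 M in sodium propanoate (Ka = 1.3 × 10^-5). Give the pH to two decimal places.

pH = 4.60

pKa = −log(1.3 × 10^-5) = 4.886
pH = pKa + log([A⁻]/[HA]) = 4.886 + log(0.072/0.14)
pH = 4.886 + (-0.289) = 4.60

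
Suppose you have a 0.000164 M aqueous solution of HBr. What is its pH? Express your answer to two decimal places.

pH = 3.79

HBr is a strong acid and dissociates completely, so [H+] = 0.000164 M.
pH = -log(0.000164) = 3.79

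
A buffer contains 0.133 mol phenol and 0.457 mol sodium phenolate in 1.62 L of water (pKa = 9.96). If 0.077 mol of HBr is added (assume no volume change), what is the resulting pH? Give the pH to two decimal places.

pH = 10.22

Added H+ converts C6H5O- to C6H5OH: C6H5OH → 0.21 mol, C6H5O- → 0.38 mol.
pH = pKa + log([A⁻]/[HA]) = 9.96 + log(0.38/0.21) = 9.96 +0.258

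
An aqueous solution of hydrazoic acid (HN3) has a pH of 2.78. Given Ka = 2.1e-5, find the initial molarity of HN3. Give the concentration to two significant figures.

C₀ = 1.3 × 10^-1 M

[H+] = 10^(-2.78) = 1.66 × 10^-3 M = x
Ka = x²/(C₀ − x) ⇒ C₀ = x + x²/Ka
C₀ = 1.66 × 10^-3 + (1.66 × 10^-3)²/(2.1 × 10^-5) = 1.33 × 10^-1 M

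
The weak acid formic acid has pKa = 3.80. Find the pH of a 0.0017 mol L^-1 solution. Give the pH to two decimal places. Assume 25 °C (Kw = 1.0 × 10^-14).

HCOOH ⇌ HCOO- + H+
Ka = 10^(−3.80) = 1.58 × 10^-4
Ka = [H+]²/(0.0017 − [H+]) = 1.58 × 10^-4
The 5% rule fails; solving [H+]² + Ka·[H+] − Ka·C₀ = 0 exactly:
[H+] = [−0.000158 + √(0.000158² + 1.07e-06)]/2 = 4.45 × 10^-4 M
pH = −log[H+] = −log(4.45 × 10^-4) = 3.35

pH = 3.35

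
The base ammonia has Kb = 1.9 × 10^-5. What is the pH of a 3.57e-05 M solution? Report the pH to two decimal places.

pH = 9.26

NH3 + H2O ⇌ NH4+ + OH-
Kb = [OH-]²/(3.57e-05 − [OH-]) = 1.9 × 10^-5
The 5% rule fails; solving [OH-]² + Kb·[OH-] − Kb·C₀ = 0 exactly:
[OH-] = [−1.9e-05 + √(1.9e-05² + 2.71e-09)]/2 = 1.82 × 10^-5 M
pOH = 4.74, so pH = 14.00 − pOH = 9.26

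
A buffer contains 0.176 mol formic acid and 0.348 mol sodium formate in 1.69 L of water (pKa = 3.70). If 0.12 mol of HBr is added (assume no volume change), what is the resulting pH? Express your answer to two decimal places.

After neutralization: n(HCOOH) = 0.296 mol, n(HCOO-) = 0.228 mol.
pH = pKa + log(n_HCOO-/n_HCOOH) = 3.70 + log(0.228/0.296) = 3.70 + (-0.113)

pH = 3.59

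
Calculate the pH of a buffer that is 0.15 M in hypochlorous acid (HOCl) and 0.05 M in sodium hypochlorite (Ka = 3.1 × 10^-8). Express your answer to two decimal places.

pH = 7.03

pKa = −log(3.1 × 10^-8) = 7.509
Henderson–Hasselbalch: pH = pKa + log([OCl-]/[HOCl]) = 7.509 + log(0.05/0.15)
pH = 7.509 + (-0.477) = 7.03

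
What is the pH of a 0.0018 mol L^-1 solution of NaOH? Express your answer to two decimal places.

pH = 11.26

NaOH is a strong base; [OH-] = 0.0018 M.
pOH = -log(0.0018) = 2.74
pH = 14.00 - 2.74 = 11.26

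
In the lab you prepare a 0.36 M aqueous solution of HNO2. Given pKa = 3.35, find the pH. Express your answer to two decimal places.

HNO2 ⇌ NO2- + H+
Ka = 10^(−3.35) = 4.47 × 10^-4
From the ICE table, Ka = x²/(0.36 − x) = 4.47 × 10^-4.
Assume x ≪ 0.36: x ≈ √(4.47 × 10^-4 × 0.36) = 1.27 × 10^-2 M
(x/C₀ = 3.5% < 5%, so the approximation holds.)
pH = −log(1.27 × 10^-2) = 1.90

pH = 1.90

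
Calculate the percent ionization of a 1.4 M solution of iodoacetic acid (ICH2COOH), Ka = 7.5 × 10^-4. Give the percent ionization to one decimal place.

ICH2COOH ⇌ ICH2COO- + H+; let x = [H+] at equilibrium.
x ≈ √(Ka·C₀) = √(7.5 × 10^-4 × 1.4) = 3.24 × 10^-2 M
% ionization = x/C₀ × 100% = 3.24 × 10^-2/1.4 × 100% = 2.3%

2.3%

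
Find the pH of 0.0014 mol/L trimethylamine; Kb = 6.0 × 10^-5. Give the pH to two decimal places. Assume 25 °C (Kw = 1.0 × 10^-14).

(CH3)3N + H2O ⇌ (CH3)3NH+ + OH-
Let x = [OH-] at equilibrium. Kb = x²/(0.0014 − x).
x is not negligible relative to C₀; solve x² + 6e-05·x − 8.4e-08 = 0.
x = [−6e-05 + √(6e-05² + 3.36e-07)]/2 = 2.61 × 10^-4 M
pOH = 3.58, so pH = 14.00 − pOH = 10.42

pH = 10.42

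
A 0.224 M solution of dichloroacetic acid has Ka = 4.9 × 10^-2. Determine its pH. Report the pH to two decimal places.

pH = 1.08

Cl2CHCOOH ⇌ Cl2CHCOO- + H+
From the ICE table, Ka = [H+]²/(0.224 − [H+]) = 4.9 × 10^-2.
The 5% rule fails; solving [H+]² + Ka·[H+] − Ka·C₀ = 0 exactly:
[H+] = (−Ka + √(Ka² + 4·Ka·C₀))/2 = 8.31 × 10^-2 M
pH = −log[H+] = −log(8.31 × 10^-2) = 1.08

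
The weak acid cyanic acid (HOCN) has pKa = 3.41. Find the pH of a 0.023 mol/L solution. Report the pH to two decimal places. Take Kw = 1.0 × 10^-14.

pH = 2.55

HOCN ⇌ OCN- + H+
Ka = 10^(−3.41) = 3.89 × 10^-4
Let x = [H+] at equilibrium. Ka = x²/(0.023 − x).
The 5% rule fails; solving x² + Ka·x − Ka·C₀ = 0 exactly:
x = [−0.000389 + √(0.000389² + 3.58e-05)]/2 = 2.80 × 10^-3 M
pH = −log[H+] = −log(2.80 × 10^-3) = 2.55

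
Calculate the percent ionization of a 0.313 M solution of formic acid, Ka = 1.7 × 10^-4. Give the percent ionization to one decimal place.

2.3%

HCOOH ⇌ HCOO- + H+; let x = [H+] at equilibrium.
x ≈ √(Ka·C₀) = √(1.7 × 10^-4 × 0.313) = 7.29 × 10^-3 M
% ionization = x/C₀ × 100% = 7.29 × 10^-3/0.313 × 100% = 2.3%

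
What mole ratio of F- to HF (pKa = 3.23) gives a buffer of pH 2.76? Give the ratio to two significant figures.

ratio = 0.34

pH = pKa + log(r) ⇒ log(r) = 2.76 − 3.23 = -0.47
r = [F-]/[HF] = 10^(-0.47) = 0.339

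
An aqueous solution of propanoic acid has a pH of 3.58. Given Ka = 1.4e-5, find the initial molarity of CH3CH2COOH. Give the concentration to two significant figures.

[H+] = 10^(-3.58) = 2.63 × 10^-4 M = x
Ka = x²/(C₀ − x) ⇒ C₀ = x + x²/Ka
C₀ = 2.63 × 10^-4 + (2.63 × 10^-4)²/(1.4 × 10^-5) = 5.20 × 10^-3 M

C₀ = 5.2 × 10^-3 M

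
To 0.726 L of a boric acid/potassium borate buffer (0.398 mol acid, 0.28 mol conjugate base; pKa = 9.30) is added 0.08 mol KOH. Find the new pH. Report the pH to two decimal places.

pH = 9.35

OH- converts B(OH)3 to B(OH)4-: B(OH)3 → 0.318 mol, B(OH)4- → 0.36 mol.
pH = pKa + log(n_B(OH)4-/n_B(OH)3) = 9.30 + log(0.36/0.318) = 9.30 + (+0.054)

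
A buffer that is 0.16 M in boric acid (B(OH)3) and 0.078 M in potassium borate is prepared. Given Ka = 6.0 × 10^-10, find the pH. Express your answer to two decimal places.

pKa = −log(6.0 × 10^-10) = 9.222
pH = pKa + log([A⁻]/[HA]) = 9.222 + log(0.078/0.16)
pH = 9.222 + (-0.312) = 8.91

pH = 8.91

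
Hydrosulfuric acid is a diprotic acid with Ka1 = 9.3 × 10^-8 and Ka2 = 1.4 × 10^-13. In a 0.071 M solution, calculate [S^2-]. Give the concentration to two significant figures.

First ionization gives [H+] ≈ [HS-] = 8.13 × 10^-5 M.
Second step: Ka2 = [H+][S^2-]/[HS-] ≈ [S^2-] (since [H+] ≈ [HS-]).
So [S^2-] ≈ Ka2.

1.4 × 10^-13 M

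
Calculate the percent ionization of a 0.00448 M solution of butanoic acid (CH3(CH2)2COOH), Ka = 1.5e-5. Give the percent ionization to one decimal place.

CH3(CH2)2COOH ⇌ CH3(CH2)2COO- + H+; let x = [H+] at equilibrium.
Solve x² + 1.5e-05x − 6.72e-08 = 0 → x = 2.52 × 10^-4 M
% ionization = x/C₀ × 100% = 2.52 × 10^-4/0.00448 × 100% = 5.6%

5.6%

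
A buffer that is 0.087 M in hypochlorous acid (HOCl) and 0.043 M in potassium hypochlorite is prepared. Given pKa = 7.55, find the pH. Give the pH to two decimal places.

pH = 7.24

Using pH = pKa + log([base]/[acid]) with [base]/[acid] = 0.043/0.087:
pH = 7.55 + (-0.306) = 7.24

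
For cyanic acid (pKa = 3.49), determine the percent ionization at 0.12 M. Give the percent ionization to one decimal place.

HOCN ⇌ OCN- + H+; let x = [H+] at equilibrium.
Ka = 10^(−3.49) = 3.24 × 10^-4
Ka = x²/(C₀ − x); solving the quadratic gives x = 6.08 × 10^-3 M.
% ionization = x/C₀ × 100% = 6.08 × 10^-3/0.12 × 100% = 5.1%

5.1%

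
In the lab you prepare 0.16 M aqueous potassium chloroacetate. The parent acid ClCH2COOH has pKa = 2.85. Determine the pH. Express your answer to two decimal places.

pH = 8.03

ClCH2COO- is the conjugate base of the weak acid ClCH2COOH.
Ka = 10^(−2.85) = 1.41 × 10^-3
Kb = Kw/Ka = 1.0×10^-14 / 1.41 × 10^-3 = 7.09 × 10^-12
From the ICE table, Kb = x²/(0.16 − x) = 7.09 × 10^-12.
Since Kb ≪ C₀, x ≈ √(Kb·C₀) = 1.07 × 10^-6 M.
(x/C₀ = 0.00067% < 5%, so the approximation holds.)
pOH = −log(1.07 × 10^-6) = 5.97; pH = 14.00 − 5.97 = 8.03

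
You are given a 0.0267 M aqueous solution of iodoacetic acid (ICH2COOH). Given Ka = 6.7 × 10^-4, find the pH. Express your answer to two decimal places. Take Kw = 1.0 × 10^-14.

ICH2COOH ⇌ ICH2COO- + H+
Let x = [H+] at equilibrium. Ka = x²/(0.0267 − x).
The 5% rule fails; solving x² + Ka·x − Ka·C₀ = 0 exactly:
x = [−0.00067 + √(0.00067² + 7.16e-05)]/2 = 3.91 × 10^-3 M
pH = −log[H+] = −log(3.91 × 10^-3) = 2.41

pH = 2.41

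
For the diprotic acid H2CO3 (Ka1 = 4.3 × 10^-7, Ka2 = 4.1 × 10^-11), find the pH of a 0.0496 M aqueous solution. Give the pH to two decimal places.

pH = 3.84

Since Ka1 ≫ Ka2, the first ionization dominates [H+].
Ka1 = x²/(0.0496 − x) = 4.3 × 10^-7
x ≈ √(4.3 × 10^-7 × 0.0496) = 1.46 × 10^-4 M
pH = −log(1.46 × 10^-4) = 3.84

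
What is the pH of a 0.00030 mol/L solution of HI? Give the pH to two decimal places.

pH = 3.52

HI is a strong acid and dissociates completely, so [H+] = 0.00030 M.
pH = -log(0.0003) = 3.52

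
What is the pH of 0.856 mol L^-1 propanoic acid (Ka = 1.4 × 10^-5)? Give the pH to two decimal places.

CH3CH2COOH ⇌ CH3CH2COO- + H+
From the ICE table, Ka = [H+]²/(0.856 − [H+]) = 1.4 × 10^-5.
Assume [H+] ≪ 0.856: [H+] ≈ √(1.4 × 10^-5 × 0.856) = 3.46 × 10^-3 M
([H+]/C₀ = 0.4% < 5%, so the approximation holds.)
pH = −log[H+] = −log(3.46 × 10^-3) = 2.46

pH = 2.46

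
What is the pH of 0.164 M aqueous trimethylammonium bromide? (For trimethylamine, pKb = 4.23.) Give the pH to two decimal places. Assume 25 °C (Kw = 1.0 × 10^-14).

(CH3)3NH+ is the conjugate acid of the weak base (CH3)3N.
Kb = 10^(−4.23) = 5.89 × 10^-5
Ka = Kw/Kb = 1.0×10^-14 / 5.89 × 10^-5 = 1.70 × 10^-10
Let x = [H+] at equilibrium. Ka = x²/(0.164 − x).
Assume x ≪ 0.164: x ≈ √(1.70 × 10^-10 × 0.164) = 5.28 × 10^-6 M
Check: 0.0032% ionized — well under 5%, approximation valid.
pH = −log[H+] = −log(5.28 × 10^-6) = 5.28

pH = 5.28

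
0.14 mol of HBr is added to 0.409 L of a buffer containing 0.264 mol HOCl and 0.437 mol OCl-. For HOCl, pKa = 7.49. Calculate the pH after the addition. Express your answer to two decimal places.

pH = 7.36

Added H+ converts OCl- to HOCl: HOCl → 0.404 mol, OCl- → 0.297 mol.
pH = pKa + log(n_OCl-/n_HOCl) = 7.49 + log(0.297/0.404) = 7.49 + (-0.134)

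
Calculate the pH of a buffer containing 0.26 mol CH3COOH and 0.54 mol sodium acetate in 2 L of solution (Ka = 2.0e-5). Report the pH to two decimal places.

pH = 5.02

pKa = −log(2.0 × 10^-5) = 4.699
Henderson–Hasselbalch: pH = pKa + log([CH3COO-]/[CH3COOH]) = 4.699 + log(0.54/0.26)
pH = 4.699 + (+0.317) = 5.02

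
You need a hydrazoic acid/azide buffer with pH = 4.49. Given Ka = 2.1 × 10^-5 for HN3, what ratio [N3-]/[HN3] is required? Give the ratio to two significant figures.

pKa = -log(2.1 × 10^-5) = 4.678
pH = pKa + log(r) ⇒ log(r) = 4.49 − 4.678 = -0.188
r = [N3-]/[HN3] = 10^(-0.188) = 0.649

ratio = 0.65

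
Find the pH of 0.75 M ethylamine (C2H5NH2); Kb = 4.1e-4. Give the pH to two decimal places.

pH = 12.24

C2H5NH2 + H2O ⇌ C2H5NH3+ + OH-
Kb = x²/(0.75 − x) = 4.1 × 10^-4
Neglecting x in the denominator: x = √(4.1 × 10^-4 × 0.75) = 1.75 × 10^-2 M
Check: 2.3% ionized — well under 5%, approximation valid.
pOH = 1.76, so pH = 14.00 − pOH = 12.24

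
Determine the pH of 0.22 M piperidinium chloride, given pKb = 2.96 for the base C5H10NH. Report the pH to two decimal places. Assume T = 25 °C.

pH = 5.85

C5H10NH2+ is the conjugate acid of the weak base C5H10NH.
Kb = 10^(−2.96) = 1.10 × 10^-3
Ka = Kw/Kb = 1.0×10^-14 / 1.10 × 10^-3 = 9.09 × 10^-12
From the ICE table, Ka = [H+]²/(0.22 − [H+]) = 9.09 × 10^-12.
Since Ka ≪ C₀, [H+] ≈ √(Ka·C₀) = 1.41 × 10^-6 M.
([H+]/C₀ = 0.00064% < 5%, so the approximation holds.)
pH = −log(1.41 × 10^-6) = 5.85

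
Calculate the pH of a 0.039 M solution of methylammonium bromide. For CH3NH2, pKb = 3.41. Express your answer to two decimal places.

CH3NH3+ is the conjugate acid of the weak base CH3NH2.
Kb = 10^(−3.41) = 3.89 × 10^-4
Ka = Kw/Kb = 1.0×10^-14 / 3.89 × 10^-4 = 2.57 × 10^-11
Ka = x²/(0.039 − x) = 2.57 × 10^-11
Assume x ≪ 0.039: x ≈ √(2.57 × 10^-11 × 0.039) = 1.00 × 10^-6 M
Check: 0.0026% ionized — well under 5%, approximation valid.
pH = −log[H+] = −log(1.00 × 10^-6) = 6.00

pH = 6.00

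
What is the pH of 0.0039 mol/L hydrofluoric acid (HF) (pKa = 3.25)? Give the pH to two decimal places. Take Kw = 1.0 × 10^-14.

pH = 2.91

HF ⇌ F- + H+
Ka = 10^(−3.25) = 5.62 × 10^-4
From the ICE table, Ka = x²/(0.0039 − x) = 5.62 × 10^-4.
The 5% rule fails; solving x² + Ka·x − Ka·C₀ = 0 exactly:
x = (−Ka + √(Ka² + 4·Ka·C₀))/2 = 1.23 × 10^-3 M
pH = −log[H+] = −log(1.23 × 10^-3) = 2.91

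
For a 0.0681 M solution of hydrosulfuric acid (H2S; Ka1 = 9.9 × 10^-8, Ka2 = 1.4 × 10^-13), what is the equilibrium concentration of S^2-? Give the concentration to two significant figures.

1.4 × 10^-13 M

First ionization gives [H+] ≈ [HS-] = 8.21 × 10^-5 M.
Second step: Ka2 = [H+][S^2-]/[HS-] ≈ [S^2-] (since [H+] ≈ [HS-]).
So [S^2-] ≈ Ka2.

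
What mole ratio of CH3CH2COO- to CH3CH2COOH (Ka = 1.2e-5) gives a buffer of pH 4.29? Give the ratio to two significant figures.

ratio = 0.23

pKa = -log(1.2 × 10^-5) = 4.921
pH = pKa + log(r) ⇒ log(r) = 4.29 − 4.921 = -0.631
r = [CH3CH2COO-]/[CH3CH2COOH] = 10^(-0.631) = 0.234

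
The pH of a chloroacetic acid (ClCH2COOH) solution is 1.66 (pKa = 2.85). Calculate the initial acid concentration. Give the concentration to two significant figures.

[H+] = 10^(-1.66) = 2.19 × 10^-2 M = x
Ka = 10^(−2.85) = 1.41 × 10^-3
Ka = x²/(C₀ − x) ⇒ C₀ = x + x²/Ka
C₀ = 2.19 × 10^-2 + (2.19 × 10^-2)²/(1.41 × 10^-3) = 3.62 × 10^-1 M

C₀ = 3.6 × 10^-1 M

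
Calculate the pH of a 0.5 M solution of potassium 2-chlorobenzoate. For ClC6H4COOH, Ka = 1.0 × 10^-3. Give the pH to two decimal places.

ClC6H4COO- is the conjugate base of the weak acid ClC6H4COOH.
Kb = Kw/Ka = 1.0×10^-14 / 1.0 × 10^-3 = 1.00 × 10^-11
From the ICE table, Kb = x²/(0.5 − x) = 1.00 × 10^-11.
Since Kb ≪ C₀, x ≈ √(Kb·C₀) = 2.24 × 10^-6 M.
(x/C₀ = 0.00045% < 5%, so the approximation holds.)
pOH = −log(2.24 × 10^-6) = 5.65; pH = 14.00 − 5.65 = 8.35

pH = 8.35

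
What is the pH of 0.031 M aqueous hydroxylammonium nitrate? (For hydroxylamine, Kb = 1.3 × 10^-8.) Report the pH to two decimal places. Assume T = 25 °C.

pH = 3.81

NH3OH+ is the conjugate acid of the weak base NH2OH.
Ka = Kw/Kb = 1.0×10^-14 / 1.3 × 10^-8 = 7.69 × 10^-7
From the ICE table, Ka = [H+]²/(0.031 − [H+]) = 7.69 × 10^-7.
Assume [H+] ≪ 0.031: [H+] ≈ √(7.69 × 10^-7 × 0.031) = 1.54 × 10^-4 M
pH = −log[H+] = −log(1.54 × 10^-4) = 3.81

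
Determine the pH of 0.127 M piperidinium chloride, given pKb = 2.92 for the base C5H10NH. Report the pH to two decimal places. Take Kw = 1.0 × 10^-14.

C5H10NH2+ is the conjugate acid of the weak base C5H10NH.
Kb = 10^(−2.92) = 1.20 × 10^-3
Ka = Kw/Kb = 1.0×10^-14 / 1.20 × 10^-3 = 8.33 × 10^-12
From the ICE table, Ka = [H+]²/(0.127 − [H+]) = 8.33 × 10^-12.
Since Ka ≪ C₀, [H+] ≈ √(Ka·C₀) = 1.03 × 10^-6 M.
pH = −log(1.03 × 10^-6) = 5.99

pH = 5.99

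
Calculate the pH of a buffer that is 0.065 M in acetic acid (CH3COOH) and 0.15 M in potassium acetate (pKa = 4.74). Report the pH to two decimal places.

pH = 5.10

Henderson–Hasselbalch: pH = pKa + log([CH3COO-]/[CH3COOH]) = 4.74 + log(0.15/0.065)
pH = 4.74 + (+0.363) = 5.10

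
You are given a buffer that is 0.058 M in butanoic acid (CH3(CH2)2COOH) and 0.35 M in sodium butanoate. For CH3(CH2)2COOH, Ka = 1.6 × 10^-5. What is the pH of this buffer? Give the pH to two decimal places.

pH = 5.58

pKa = −log(1.6 × 10^-5) = 4.796
Using pH = pKa + log([base]/[acid]) with [base]/[acid] = 0.35/0.058:
pH = 4.796 + (+0.781) = 5.58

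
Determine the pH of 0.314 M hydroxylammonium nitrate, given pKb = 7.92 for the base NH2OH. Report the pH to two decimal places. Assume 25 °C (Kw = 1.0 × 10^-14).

pH = 3.29

NH3OH+ is the conjugate acid of the weak base NH2OH.
Kb = 10^(−7.92) = 1.20 × 10^-8
Ka = Kw/Kb = 1.0×10^-14 / 1.20 × 10^-8 = 8.33 × 10^-7
Ka = x²/(0.314 − x) = 8.33 × 10^-7
Since Ka ≪ C₀, x ≈ √(Ka·C₀) = 5.11 × 10^-4 M.
Check: 0.16% ionized — well under 5%, approximation valid.
pH = −log(5.11 × 10^-4) = 3.29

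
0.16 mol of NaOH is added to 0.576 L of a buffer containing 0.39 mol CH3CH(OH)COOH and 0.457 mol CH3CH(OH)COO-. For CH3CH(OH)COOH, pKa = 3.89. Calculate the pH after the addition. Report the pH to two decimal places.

pH = 4.32

After neutralization: n(CH3CH(OH)COOH) = 0.23 mol, n(CH3CH(OH)COO-) = 0.617 mol.
pH = pKa + log([A⁻]/[HA]) = 3.89 + log(0.617/0.23) = 3.89 +0.429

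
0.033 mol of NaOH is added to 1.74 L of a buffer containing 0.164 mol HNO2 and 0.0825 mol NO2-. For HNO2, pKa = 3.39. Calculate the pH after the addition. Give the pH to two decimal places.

pH = 3.34

After neutralization: n(HNO2) = 0.131 mol, n(NO2-) = 0.116 mol.
pH = pKa + log([A⁻]/[HA]) = 3.39 + log(0.116/0.131) = 3.39 -0.053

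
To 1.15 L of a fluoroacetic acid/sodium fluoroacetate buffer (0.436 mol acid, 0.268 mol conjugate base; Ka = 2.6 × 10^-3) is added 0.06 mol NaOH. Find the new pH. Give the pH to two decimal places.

pH = 2.53

After neutralization: n(FCH2COOH) = 0.376 mol, n(FCH2COO-) = 0.328 mol.
pKa = −log(2.6 × 10^-3) = 2.585
pH = pKa + log(n_FCH2COO-/n_FCH2COOH) = 2.585 + log(0.328/0.376) = 2.585 + (-0.059)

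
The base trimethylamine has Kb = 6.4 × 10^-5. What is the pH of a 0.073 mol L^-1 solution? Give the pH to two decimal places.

pH = 11.33

(CH3)3N + H2O ⇌ (CH3)3NH+ + OH-
Let x = [OH-] at equilibrium. Kb = x²/(0.073 − x).
Since Kb ≪ C₀, x ≈ √(Kb·C₀) = 2.16 × 10^-3 M.
pOH = 2.67, so pH = 14.00 − pOH = 11.33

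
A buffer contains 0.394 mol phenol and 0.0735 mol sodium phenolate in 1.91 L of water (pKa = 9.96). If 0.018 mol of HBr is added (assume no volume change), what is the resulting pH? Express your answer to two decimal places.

pH = 9.09

Added H+ converts C6H5O- to C6H5OH: C6H5OH → 0.412 mol, C6H5O- → 0.0555 mol.
pH = pKa + log([A⁻]/[HA]) = 9.96 + log(0.0555/0.412) = 9.96 -0.871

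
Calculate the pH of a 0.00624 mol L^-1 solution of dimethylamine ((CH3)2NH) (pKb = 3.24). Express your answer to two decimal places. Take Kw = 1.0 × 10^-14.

(CH3)2NH + H2O ⇌ (CH3)2NH2+ + OH-
Kb = 10^(−3.24) = 5.75 × 10^-4
Kb = [OH-]²/(0.00624 − [OH-]) = 5.75 × 10^-4
[OH-] is not negligible relative to C₀; solve [OH-]² + 0.000575·[OH-] − 3.59e-06 = 0.
[OH-] = (−Kb + √(Kb² + 4·Kb·C₀))/2 = 1.63 × 10^-3 M
pOH = −log(1.63 × 10^-3) = 2.79; pH = 14.00 − 2.79 = 11.21

pH = 11.21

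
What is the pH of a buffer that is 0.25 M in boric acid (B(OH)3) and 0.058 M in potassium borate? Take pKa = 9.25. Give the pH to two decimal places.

Henderson–Hasselbalch: pH = pKa + log([B(OH)4-]/[B(OH)3]) = 9.25 + log(0.058/0.25)
pH = 9.25 + (-0.635) = 8.62

pH = 8.62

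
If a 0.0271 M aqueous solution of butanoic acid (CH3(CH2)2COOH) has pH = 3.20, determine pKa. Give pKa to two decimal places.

pKa = 4.82

[H+] = 10^(-3.20) = 6.31 × 10^-4 M
At equilibrium [HA] = 0.0271 − 6.31 × 10^-4 = 2.65 × 10^-2 M
Ka = [H+][A-]/[HA] = (6.31 × 10^-4)² / 2.65 × 10^-2 = 1.50 × 10^-5
pKa = -log(1.50 × 10^-5) = 4.82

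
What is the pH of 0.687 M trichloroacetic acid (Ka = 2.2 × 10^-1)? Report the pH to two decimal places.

pH = 0.53

Cl3CCOOH ⇌ Cl3CCOO- + H+
Ka = [H+]²/(0.687 − [H+]) = 2.2 × 10^-1
[H+] is not negligible relative to C₀; solve [H+]² + 0.22·[H+] − 0.151 = 0.
[H+] = [−0.22 + √(0.22² + 0.605)]/2 = 2.94 × 10^-1 M
pH = −log(2.94 × 10^-1) = 0.53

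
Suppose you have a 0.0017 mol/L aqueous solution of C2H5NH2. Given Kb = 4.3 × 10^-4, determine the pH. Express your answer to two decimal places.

C2H5NH2 + H2O ⇌ C2H5NH3+ + OH-
Kb = x²/(0.0017 − x) = 4.3 × 10^-4
x is not negligible relative to C₀; solve x² + 0.00043·x − 7.31e-07 = 0.
x = (−Kb + √(Kb² + 4·Kb·C₀))/2 = 6.67 × 10^-4 M
pOH = −log(6.67 × 10^-4) = 3.18; pH = 14.00 − 3.18 = 10.82

pH = 10.82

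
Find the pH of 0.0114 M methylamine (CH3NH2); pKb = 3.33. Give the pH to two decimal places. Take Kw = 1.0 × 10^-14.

CH3NH2 + H2O ⇌ CH3NH3+ + OH-
Kb = 10^(−3.33) = 4.68 × 10^-4
Kb = [OH-]²/(0.0114 − [OH-]) = 4.68 × 10^-4
The 5% rule fails; solving [OH-]² + Kb·[OH-] − Kb·C₀ = 0 exactly:
[OH-] = (−Kb + √(Kb² + 4·Kb·C₀))/2 = 2.09 × 10^-3 M
pOH = −log(2.09 × 10^-3) = 2.68; pH = 14.00 − 2.68 = 11.32

pH = 11.32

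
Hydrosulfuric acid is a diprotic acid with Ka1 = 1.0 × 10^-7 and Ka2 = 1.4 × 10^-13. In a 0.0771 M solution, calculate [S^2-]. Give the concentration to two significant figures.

1.4 × 10^-13 M

First ionization gives [H+] ≈ [HS-] = 8.78 × 10^-5 M.
Second step: Ka2 = [H+][S^2-]/[HS-] ≈ [S^2-] (since [H+] ≈ [HS-]).
So [S^2-] ≈ Ka2.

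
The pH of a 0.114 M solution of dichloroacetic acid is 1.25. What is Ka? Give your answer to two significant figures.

Ka = 5.5 × 10^-2

[H+] = 10^(-1.25) = 5.62 × 10^-2 M
At equilibrium [HA] = 0.114 − 5.62 × 10^-2 = 5.78 × 10^-2 M
Ka = [H+][A-]/[HA] = (5.62 × 10^-2)² / 5.78 × 10^-2 = 5.5 × 10^-2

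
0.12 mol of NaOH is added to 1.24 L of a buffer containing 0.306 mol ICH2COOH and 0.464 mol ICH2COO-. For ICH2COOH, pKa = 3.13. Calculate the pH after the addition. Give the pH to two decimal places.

pH = 3.63

OH- converts ICH2COOH to ICH2COO-: ICH2COOH → 0.186 mol, ICH2COO- → 0.584 mol.
pH = pKa + log([A⁻]/[HA]) = 3.13 + log(0.584/0.186) = 3.13 +0.497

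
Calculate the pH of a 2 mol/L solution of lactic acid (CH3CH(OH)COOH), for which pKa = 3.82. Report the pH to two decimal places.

CH3CH(OH)COOH ⇌ CH3CH(OH)COO- + H+
Ka = 10^(−3.82) = 1.51 × 10^-4
Ka = [H+]²/(2 − [H+]) = 1.51 × 10^-4
Since Ka ≪ C₀, [H+] ≈ √(Ka·C₀) = 1.74 × 10^-2 M.
Check: 0.87% ionized — well under 5%, approximation valid.
pH = −log(1.74 × 10^-2) = 1.76

pH = 1.76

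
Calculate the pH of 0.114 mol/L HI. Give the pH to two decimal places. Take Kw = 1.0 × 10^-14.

HI is a strong acid and dissociates completely, so [H+] = 0.114 M.
pH = -log(0.114) = 0.94

pH = 0.94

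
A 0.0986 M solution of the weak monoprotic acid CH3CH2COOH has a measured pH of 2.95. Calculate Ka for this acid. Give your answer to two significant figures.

[H+] = 10^(-2.95) = 1.12 × 10^-3 M
At equilibrium [HA] = 0.0986 − 1.12 × 10^-3 = 9.75 × 10^-2 M
Ka = [H+][A-]/[HA] = (1.12 × 10^-3)² / 9.75 × 10^-2 = 1.3 × 10^-5

Ka = 1.3 × 10^-5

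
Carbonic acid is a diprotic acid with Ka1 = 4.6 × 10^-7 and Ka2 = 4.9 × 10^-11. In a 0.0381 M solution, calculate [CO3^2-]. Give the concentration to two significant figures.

4.9 × 10^-11 M

First ionization gives [H+] ≈ [HCO3-] = 1.32 × 10^-4 M.
Second step: Ka2 = [H+][CO3^2-]/[HCO3-] ≈ [CO3^2-] (since [H+] ≈ [HCO3-]).
So [CO3^2-] ≈ Ka2.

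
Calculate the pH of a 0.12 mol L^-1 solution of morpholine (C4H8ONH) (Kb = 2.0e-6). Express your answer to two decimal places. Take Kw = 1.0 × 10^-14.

pH = 10.69

C4H8ONH + H2O ⇌ C4H8ONH2+ + OH-
Kb = [OH-]²/(0.12 − [OH-]) = 2.0 × 10^-6
Neglecting [OH-] in the denominator: [OH-] = √(2.0 × 10^-6 × 0.12) = 4.90 × 10^-4 M
pOH = 3.31, so pH = 14.00 − pOH = 10.69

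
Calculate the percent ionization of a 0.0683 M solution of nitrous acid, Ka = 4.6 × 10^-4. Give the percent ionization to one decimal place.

7.9%

HNO2 ⇌ NO2- + H+; let x = [H+] at equilibrium.
Ka = x²/(C₀ − x); solving the quadratic gives x = 5.38 × 10^-3 M.
% ionization = x/C₀ × 100% = 5.38 × 10^-3/0.0683 × 100% = 7.9%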